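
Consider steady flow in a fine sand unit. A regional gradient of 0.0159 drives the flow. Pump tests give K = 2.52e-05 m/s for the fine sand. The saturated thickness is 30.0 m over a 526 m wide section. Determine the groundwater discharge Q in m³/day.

Convert K: 2.52e-05 m/s × 86400 = 2.177 m/day.
Cross-sectional area A = 526 × 30.0 = 15780 m².
Hydraulic gradient i = 0.0159.
Darcy's law: Q = K · A · i = 2.177 × 15780 × 0.01590 = 546.3 m³/day.

546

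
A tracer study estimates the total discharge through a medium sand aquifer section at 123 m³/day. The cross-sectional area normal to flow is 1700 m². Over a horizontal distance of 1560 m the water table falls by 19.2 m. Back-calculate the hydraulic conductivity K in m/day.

Hydraulic gradient i = Δh / L = 19.2 / 1560 = 0.01231.
From Q = K·A·i, K = Q / (A·i) = 123 / (1700 × 0.01231) = 5.879 m/day.

5.88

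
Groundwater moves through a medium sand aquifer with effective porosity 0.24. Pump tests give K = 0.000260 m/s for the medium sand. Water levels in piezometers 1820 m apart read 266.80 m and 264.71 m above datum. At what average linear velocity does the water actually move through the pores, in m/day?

Convert K: 0.000260 m/s × 86400 = 22.46 m/day.
Hydraulic gradient i = (266.80 − 264.71) / 1820 = 2.09 / 1820 = 0.001148.
Darcy flux q = K · i = 22.46 × 0.001148 = 0.02580 m/day.
Seepage velocity v = q / n_e = 0.02580 / 0.24 = 0.1075 m/day.

0.107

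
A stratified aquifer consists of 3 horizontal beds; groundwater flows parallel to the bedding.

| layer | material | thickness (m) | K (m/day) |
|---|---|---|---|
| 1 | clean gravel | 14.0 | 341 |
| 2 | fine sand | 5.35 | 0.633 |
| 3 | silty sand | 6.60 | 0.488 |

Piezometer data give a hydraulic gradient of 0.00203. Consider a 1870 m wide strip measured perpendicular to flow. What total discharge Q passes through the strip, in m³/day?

Flow is parallel to layering, so each bed carries its own Darcy discharge and the transmissivities add.
Σ(K_i·b_i) = 341×14.0 + 0.633×5.35 + 0.488×6.60 = 4781 m²/day.
Hydraulic gradient i = 0.00203.
Q = Σ(K_i·b_i) · W · i = 4781 × 1870 × 0.002030 = 18148 m³/day.

18100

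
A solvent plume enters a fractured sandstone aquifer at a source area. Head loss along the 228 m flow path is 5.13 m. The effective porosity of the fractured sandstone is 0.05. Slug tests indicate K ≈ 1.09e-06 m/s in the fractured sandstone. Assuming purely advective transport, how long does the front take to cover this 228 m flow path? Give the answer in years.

14.7

Convert K: 1.09e-06 m/s × 86400 = 0.09418 m/day.
Hydraulic gradient i = Δh / L = 5.13 / 228 = 0.02250.
Darcy flux q = K · i = 0.09418 × 0.02250 = 0.002119 m/day.
Seepage velocity v = q / n_e = 0.002119 / 0.05 = 0.04238 m/day.
Travel time t = L / v = 228 / 0.04238 = 5380 days = 14.73 years.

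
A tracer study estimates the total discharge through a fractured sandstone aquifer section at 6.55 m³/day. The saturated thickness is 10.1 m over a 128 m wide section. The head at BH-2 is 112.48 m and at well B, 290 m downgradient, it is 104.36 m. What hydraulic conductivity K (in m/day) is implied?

Cross-sectional area A = 128 × 10.1 = 1293 m².
Hydraulic gradient i = (112.48 − 104.36) / 290 = 8.12 / 290 = 0.02800.
From Q = K·A·i, K = Q / (A·i) = 6.55 / (1293 × 0.02800) = 0.1809 m/day.

0.181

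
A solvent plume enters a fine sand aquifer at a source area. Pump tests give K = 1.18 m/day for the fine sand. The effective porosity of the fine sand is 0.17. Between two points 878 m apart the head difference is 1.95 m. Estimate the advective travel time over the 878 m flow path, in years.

Hydraulic gradient i = Δh / L = 1.95 / 878 = 0.002221.
Darcy flux q = K · i = 1.180 × 0.002221 = 0.002621 m/day.
Seepage velocity v = q / n_e = 0.002621 / 0.17 = 0.01542 m/day.
Travel time t = L / v = 878 / 0.01542 = 56954 days = 155.9 years.

156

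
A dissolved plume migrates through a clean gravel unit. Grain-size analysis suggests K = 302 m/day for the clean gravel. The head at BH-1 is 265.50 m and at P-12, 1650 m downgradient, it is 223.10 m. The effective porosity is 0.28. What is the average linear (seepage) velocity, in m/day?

Hydraulic gradient i = (265.50 − 223.10) / 1650 = 42.4 / 1650 = 0.02570.
Darcy flux q = K · i = 302.0 × 0.02570 = 7.760 m/day.
Seepage velocity v = q / n_e = 7.760 / 0.28 = 27.72 m/day.

27.7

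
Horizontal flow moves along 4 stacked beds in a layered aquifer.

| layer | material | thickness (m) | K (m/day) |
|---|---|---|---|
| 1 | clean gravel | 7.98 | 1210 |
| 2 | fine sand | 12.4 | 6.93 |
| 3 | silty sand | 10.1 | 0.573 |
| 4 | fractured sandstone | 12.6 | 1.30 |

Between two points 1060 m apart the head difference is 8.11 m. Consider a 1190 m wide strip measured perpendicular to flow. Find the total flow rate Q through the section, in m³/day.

88900

Flow is parallel to layering, so each bed carries its own Darcy discharge and the transmissivities add.
Σ(K_i·b_i) = 1210×7.98 + 6.93×12.4 + 0.573×10.1 + 1.30×12.6 = 9764 m²/day.
Hydraulic gradient i = Δh / L = 8.11 / 1060 = 0.007651.
Q = Σ(K_i·b_i) · W · i = 9764 × 1190 × 0.007651 = 88897 m³/day.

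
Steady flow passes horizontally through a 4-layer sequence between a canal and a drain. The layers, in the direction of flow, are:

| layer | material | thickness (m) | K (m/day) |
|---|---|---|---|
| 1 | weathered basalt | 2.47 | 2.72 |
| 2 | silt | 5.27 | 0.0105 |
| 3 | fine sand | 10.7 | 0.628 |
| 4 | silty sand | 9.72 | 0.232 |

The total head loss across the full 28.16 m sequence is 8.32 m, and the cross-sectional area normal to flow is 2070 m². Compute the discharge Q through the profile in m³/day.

Flow is perpendicular to layering, so the layers act in series and the equivalent K is the thickness-weighted harmonic mean.
Total thickness L = 2.47 + 5.27 + 10.7 + 9.72 = 28.16 m.
Σ(b_i/K_i) = 2.47/2.72 + 5.27/0.0105 + 10.7/0.628 + 9.72/0.232 = 561.7 d.
K_eq = L / Σ(b_i/K_i) = 28.16 / 561.7 = 0.05013 m/day.
Q = K_eq · A · (Δh/L) = 0.05013 × 2070 × (8.32/28.16) = 30.66 m³/day.

30.7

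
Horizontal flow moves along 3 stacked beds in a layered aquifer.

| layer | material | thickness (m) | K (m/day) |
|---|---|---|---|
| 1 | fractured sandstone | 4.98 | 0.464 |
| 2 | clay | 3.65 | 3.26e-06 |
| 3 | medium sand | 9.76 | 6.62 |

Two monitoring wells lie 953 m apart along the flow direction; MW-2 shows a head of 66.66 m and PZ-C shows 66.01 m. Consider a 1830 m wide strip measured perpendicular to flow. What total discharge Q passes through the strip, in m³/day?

83.5

Flow is parallel to layering, so each bed carries its own Darcy discharge and the transmissivities add.
Σ(K_i·b_i) = 0.464×4.98 + 3.26e-06×3.65 + 6.62×9.76 = 66.92 m²/day.
Hydraulic gradient i = (66.66 − 66.01) / 953 = 0.65 / 953 = 0.0006821.
Q = Σ(K_i·b_i) · W · i = 66.92 × 1830 × 0.0006821 = 83.53 m³/day.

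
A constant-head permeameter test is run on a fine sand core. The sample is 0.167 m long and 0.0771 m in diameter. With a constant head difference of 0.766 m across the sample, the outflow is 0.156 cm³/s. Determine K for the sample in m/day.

Cross-sectional area A = π·(d/2)² = π × (0.0771/2)² = 0.004669 m².
Convert discharge: 0.156 cm³/s = 1.560e-07 m³/s.
Darcy's law rearranged: K = Q·L / (A·Δh) = 1.560e-07 × 0.167 / (0.004669 × 0.766) = 7.285e-06 m/s = 0.6294 m/day.

0.629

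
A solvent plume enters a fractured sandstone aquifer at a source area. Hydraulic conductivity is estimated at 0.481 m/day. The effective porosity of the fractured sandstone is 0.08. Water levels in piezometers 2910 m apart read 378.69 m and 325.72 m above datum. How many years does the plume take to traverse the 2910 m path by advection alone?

72.8

Hydraulic gradient i = (378.69 − 325.72) / 2910 = 52.97 / 2910 = 0.01820.
Darcy flux q = K · i = 0.4810 × 0.01820 = 0.008756 m/day.
Seepage velocity v = q / n_e = 0.008756 / 0.08 = 0.1094 m/day.
Travel time t = L / v = 2910 / 0.1094 = 26589 days = 72.80 years.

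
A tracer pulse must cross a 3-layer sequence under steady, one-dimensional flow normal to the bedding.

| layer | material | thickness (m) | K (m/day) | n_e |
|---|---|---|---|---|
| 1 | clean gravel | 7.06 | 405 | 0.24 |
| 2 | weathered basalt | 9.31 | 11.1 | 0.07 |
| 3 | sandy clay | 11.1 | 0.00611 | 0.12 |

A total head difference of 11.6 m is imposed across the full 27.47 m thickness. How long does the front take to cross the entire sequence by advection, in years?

1.58

With flow normal to the layers, continuity requires the same specific discharge q through every layer.
Σ(b_i/K_i) = 7.06/405 + 9.31/11.1 + 11.1/0.00611 = 1818 d.
q = Δh / Σ(b_i/K_i) = 11.6 / 1818 = 0.006382 m/day.
In each layer the seepage velocity is v_i = q/n_i, so the layer transit time is t_i = b_i·n_i / q:
  layer 1 (clean gravel): t_1 = 7.06 × 0.24 / 0.006382 = 265.5 d
  layer 2 (weathered basalt): t_2 = 9.31 × 0.07 / 0.006382 = 102.1 d
  layer 3 (sandy clay): t_3 = 11.1 × 0.12 / 0.006382 = 208.7 d
Total t = Σ t_i = 576.3 days = 1.578 years.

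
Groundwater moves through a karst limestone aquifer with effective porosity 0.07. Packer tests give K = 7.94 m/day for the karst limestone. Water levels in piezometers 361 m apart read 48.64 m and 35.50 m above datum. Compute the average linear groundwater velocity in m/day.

4.13

Hydraulic gradient i = (48.64 − 35.50) / 361 = 13.14 / 361 = 0.03640.
Darcy flux q = K · i = 7.940 × 0.03640 = 0.2890 m/day.
Seepage velocity v = q / n_e = 0.2890 / 0.07 = 4.129 m/day.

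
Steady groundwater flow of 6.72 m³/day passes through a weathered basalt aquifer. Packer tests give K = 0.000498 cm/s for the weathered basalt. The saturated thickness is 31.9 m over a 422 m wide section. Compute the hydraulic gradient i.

Convert K: 0.000498 cm/s × 864 = 0.4303 m/day.
Cross-sectional area A = 422 × 31.9 = 13462 m².
From Q = K·A·i, i = Q / (K·A) = 6.72 / (0.4303 × 13462) = 0.001160.

0.00116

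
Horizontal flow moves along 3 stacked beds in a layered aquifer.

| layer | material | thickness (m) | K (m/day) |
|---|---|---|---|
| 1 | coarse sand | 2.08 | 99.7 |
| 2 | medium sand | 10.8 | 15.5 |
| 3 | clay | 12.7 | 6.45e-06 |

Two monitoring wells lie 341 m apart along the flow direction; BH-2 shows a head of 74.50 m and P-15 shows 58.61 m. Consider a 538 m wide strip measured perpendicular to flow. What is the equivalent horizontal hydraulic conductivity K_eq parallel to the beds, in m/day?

Flow is parallel to layering, so each bed carries its own Darcy discharge and the transmissivities add.
Σ(K_i·b_i) = 99.7×2.08 + 15.5×10.8 + 6.45e-06×12.7 = 374.8 m²/day.
Total thickness b = 25.58 m, so K_eq = Σ(K_i·b_i)/b = 14.65 m/day.

14.7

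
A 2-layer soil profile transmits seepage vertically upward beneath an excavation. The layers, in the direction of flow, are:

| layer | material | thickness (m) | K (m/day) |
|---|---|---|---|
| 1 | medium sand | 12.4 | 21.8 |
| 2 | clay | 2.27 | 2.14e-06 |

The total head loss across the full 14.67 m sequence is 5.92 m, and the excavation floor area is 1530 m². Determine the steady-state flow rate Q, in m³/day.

0.00854

Flow is perpendicular to layering, so the layers act in series and the equivalent K is the thickness-weighted harmonic mean.
Total thickness L = 12.4 + 2.27 = 14.67 m.
Σ(b_i/K_i) = 12.4/21.8 + 2.27/2.14e-06 = 1.061e+06 d.
K_eq = L / Σ(b_i/K_i) = 14.67 / 1.061e+06 = 1.383e-05 m/day.
Q = K_eq · A · (Δh/L) = 1.383e-05 × 1530 × (5.92/14.67) = 0.008539 m³/day.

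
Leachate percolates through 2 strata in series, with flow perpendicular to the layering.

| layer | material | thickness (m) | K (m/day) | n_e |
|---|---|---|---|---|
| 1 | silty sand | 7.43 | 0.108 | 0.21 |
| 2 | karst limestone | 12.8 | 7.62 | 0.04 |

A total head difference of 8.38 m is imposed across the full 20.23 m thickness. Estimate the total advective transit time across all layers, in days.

With flow normal to the layers, continuity requires the same specific discharge q through every layer.
Σ(b_i/K_i) = 7.43/0.108 + 12.8/7.62 = 70.48 d.
q = Δh / Σ(b_i/K_i) = 8.38 / 70.48 = 0.1189 m/day.
In each layer the seepage velocity is v_i = q/n_i, so the layer transit time is t_i = b_i·n_i / q:
  layer 1 (silty sand): t_1 = 7.43 × 0.21 / 0.1189 = 13.12 d
  layer 2 (karst limestone): t_2 = 12.8 × 0.04 / 0.1189 = 4.306 d
Total t = Σ t_i = 17.43 days.

17.4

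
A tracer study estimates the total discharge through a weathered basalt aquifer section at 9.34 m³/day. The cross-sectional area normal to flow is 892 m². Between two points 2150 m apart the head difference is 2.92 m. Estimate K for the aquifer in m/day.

Hydraulic gradient i = Δh / L = 2.92 / 2150 = 0.001358.
From Q = K·A·i, K = Q / (A·i) = 9.34 / (892.0 × 0.001358) = 7.710 m/day.

7.71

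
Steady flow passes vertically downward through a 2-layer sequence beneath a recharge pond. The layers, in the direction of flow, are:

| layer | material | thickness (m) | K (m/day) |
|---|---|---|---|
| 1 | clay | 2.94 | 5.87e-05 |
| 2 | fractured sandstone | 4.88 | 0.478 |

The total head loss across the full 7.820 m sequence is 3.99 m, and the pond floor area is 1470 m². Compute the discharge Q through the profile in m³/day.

0.117

Flow is perpendicular to layering, so the layers act in series and the equivalent K is the thickness-weighted harmonic mean.
Total thickness L = 2.94 + 4.88 = 7.820 m.
Σ(b_i/K_i) = 2.94/5.87e-05 + 4.88/0.478 = 50095 d.
K_eq = L / Σ(b_i/K_i) = 7.820 / 50095 = 0.0001561 m/day.
Q = K_eq · A · (Δh/L) = 0.0001561 × 1470 × (3.99/7.820) = 0.1171 m³/day.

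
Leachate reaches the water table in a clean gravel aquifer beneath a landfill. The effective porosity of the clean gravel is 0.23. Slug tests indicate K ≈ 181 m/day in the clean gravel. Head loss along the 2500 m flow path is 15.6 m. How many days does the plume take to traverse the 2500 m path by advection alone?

509

Hydraulic gradient i = Δh / L = 15.6 / 2500 = 0.006240.
Darcy flux q = K · i = 181.0 × 0.006240 = 1.129 m/day.
Seepage velocity v = q / n_e = 1.129 / 0.23 = 4.911 m/day.
Travel time t = L / v = 2500 / 4.911 = 509.1 days.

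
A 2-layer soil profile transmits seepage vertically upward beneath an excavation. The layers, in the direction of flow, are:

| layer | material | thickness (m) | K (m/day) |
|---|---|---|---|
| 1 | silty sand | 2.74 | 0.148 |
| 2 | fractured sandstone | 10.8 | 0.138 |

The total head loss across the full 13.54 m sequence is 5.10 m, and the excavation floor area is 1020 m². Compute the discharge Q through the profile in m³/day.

Flow is perpendicular to layering, so the layers act in series and the equivalent K is the thickness-weighted harmonic mean.
Total thickness L = 2.74 + 10.8 = 13.54 m.
Σ(b_i/K_i) = 2.74/0.148 + 10.8/0.138 = 96.77 d.
K_eq = L / Σ(b_i/K_i) = 13.54 / 96.77 = 0.1399 m/day.
Q = K_eq · A · (Δh/L) = 0.1399 × 1020 × (5.10/13.54) = 53.75 m³/day.

53.8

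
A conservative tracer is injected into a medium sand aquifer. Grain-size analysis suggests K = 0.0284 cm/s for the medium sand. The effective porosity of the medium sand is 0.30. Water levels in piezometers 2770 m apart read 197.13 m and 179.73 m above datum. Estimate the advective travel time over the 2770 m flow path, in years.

14.8

Convert K: 0.0284 cm/s × 864 = 24.54 m/day.
Hydraulic gradient i = (197.13 − 179.73) / 2770 = 17.4 / 2770 = 0.006282.
Darcy flux q = K · i = 24.54 × 0.006282 = 0.1541 m/day.
Seepage velocity v = q / n_e = 0.1541 / 0.30 = 0.5138 m/day.
Travel time t = L / v = 2770 / 0.5138 = 5391 days = 14.76 years.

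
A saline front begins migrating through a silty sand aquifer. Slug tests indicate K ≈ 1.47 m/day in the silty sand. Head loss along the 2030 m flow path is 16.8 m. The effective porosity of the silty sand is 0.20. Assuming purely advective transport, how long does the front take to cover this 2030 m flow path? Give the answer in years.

91.4

Hydraulic gradient i = Δh / L = 16.8 / 2030 = 0.008276.
Darcy flux q = K · i = 1.470 × 0.008276 = 0.01217 m/day.
Seepage velocity v = q / n_e = 0.01217 / 0.20 = 0.06083 m/day.
Travel time t = L / v = 2030 / 0.06083 = 33373 days = 91.37 years.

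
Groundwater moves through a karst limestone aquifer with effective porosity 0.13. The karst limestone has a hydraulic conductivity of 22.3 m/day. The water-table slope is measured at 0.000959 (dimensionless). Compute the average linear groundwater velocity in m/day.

0.165

Hydraulic gradient i = 0.000959.
Darcy flux q = K · i = 22.30 × 0.0009590 = 0.02139 m/day.
Seepage velocity v = q / n_e = 0.02139 / 0.13 = 0.1645 m/day.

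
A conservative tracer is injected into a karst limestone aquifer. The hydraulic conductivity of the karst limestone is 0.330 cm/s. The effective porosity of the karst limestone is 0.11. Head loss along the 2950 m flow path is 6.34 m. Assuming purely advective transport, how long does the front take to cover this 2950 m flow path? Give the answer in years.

Convert K: 0.330 cm/s × 864 = 285.1 m/day.
Hydraulic gradient i = Δh / L = 6.34 / 2950 = 0.002149.
Darcy flux q = K · i = 285.1 × 0.002149 = 0.6128 m/day.
Seepage velocity v = q / n_e = 0.6128 / 0.11 = 5.571 m/day.
Travel time t = L / v = 2950 / 5.571 = 529.6 days = 1.450 years.

1.45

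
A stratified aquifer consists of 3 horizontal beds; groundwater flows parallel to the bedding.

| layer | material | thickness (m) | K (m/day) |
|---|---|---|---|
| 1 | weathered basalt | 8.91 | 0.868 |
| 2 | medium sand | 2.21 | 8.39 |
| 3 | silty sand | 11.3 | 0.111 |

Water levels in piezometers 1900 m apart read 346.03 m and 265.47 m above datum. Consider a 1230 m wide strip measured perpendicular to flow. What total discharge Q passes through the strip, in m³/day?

1440

Flow is parallel to layering, so each bed carries its own Darcy discharge and the transmissivities add.
Σ(K_i·b_i) = 0.868×8.91 + 8.39×2.21 + 0.111×11.3 = 27.53 m²/day.
Hydraulic gradient i = (346.03 − 265.47) / 1900 = 80.56 / 1900 = 0.04240.
Q = Σ(K_i·b_i) · W · i = 27.53 × 1230 × 0.04240 = 1436 m³/day.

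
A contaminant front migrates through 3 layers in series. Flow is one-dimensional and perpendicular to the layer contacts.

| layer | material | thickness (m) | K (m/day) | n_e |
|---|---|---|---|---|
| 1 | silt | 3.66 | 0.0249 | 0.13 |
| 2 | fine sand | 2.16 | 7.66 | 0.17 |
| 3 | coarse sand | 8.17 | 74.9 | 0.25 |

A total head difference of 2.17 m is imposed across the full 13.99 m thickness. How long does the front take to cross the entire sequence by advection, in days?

196

With flow normal to the layers, continuity requires the same specific discharge q through every layer.
Σ(b_i/K_i) = 3.66/0.0249 + 2.16/7.66 + 8.17/74.9 = 147.4 d.
q = Δh / Σ(b_i/K_i) = 2.17 / 147.4 = 0.01472 m/day.
In each layer the seepage velocity is v_i = q/n_i, so the layer transit time is t_i = b_i·n_i / q:
  layer 1 (silt): t_1 = 3.66 × 0.13 / 0.01472 = 32.31 d
  layer 2 (fine sand): t_2 = 2.16 × 0.17 / 0.01472 = 24.94 d
  layer 3 (coarse sand): t_3 = 8.17 × 0.25 / 0.01472 = 138.7 d
Total t = Σ t_i = 196.0 days.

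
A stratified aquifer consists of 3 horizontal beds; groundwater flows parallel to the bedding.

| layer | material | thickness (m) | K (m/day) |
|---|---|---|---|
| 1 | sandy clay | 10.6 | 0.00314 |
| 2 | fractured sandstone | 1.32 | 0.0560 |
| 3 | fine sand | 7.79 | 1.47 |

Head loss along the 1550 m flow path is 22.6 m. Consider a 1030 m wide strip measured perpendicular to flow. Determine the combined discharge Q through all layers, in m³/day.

174

Flow is parallel to layering, so each bed carries its own Darcy discharge and the transmissivities add.
Σ(K_i·b_i) = 0.00314×10.6 + 0.0560×1.32 + 1.47×7.79 = 11.56 m²/day.
Hydraulic gradient i = Δh / L = 22.6 / 1550 = 0.01458.
Q = Σ(K_i·b_i) · W · i = 11.56 × 1030 × 0.01458 = 173.6 m³/day.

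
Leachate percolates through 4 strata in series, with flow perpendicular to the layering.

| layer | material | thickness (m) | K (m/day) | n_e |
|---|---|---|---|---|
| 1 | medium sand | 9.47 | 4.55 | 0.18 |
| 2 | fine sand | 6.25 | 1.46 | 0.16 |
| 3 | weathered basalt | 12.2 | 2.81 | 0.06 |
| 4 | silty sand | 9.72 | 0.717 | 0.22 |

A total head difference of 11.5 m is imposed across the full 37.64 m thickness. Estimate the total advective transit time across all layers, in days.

With flow normal to the layers, continuity requires the same specific discharge q through every layer.
Σ(b_i/K_i) = 9.47/4.55 + 6.25/1.46 + 12.2/2.81 + 9.72/0.717 = 24.26 d.
q = Δh / Σ(b_i/K_i) = 11.5 / 24.26 = 0.4740 m/day.
In each layer the seepage velocity is v_i = q/n_i, so the layer transit time is t_i = b_i·n_i / q:
  layer 1 (medium sand): t_1 = 9.47 × 0.18 / 0.4740 = 3.596 d
  layer 2 (fine sand): t_2 = 6.25 × 0.16 / 0.4740 = 2.110 d
  layer 3 (weathered basalt): t_3 = 12.2 × 0.06 / 0.4740 = 1.544 d
  layer 4 (silty sand): t_4 = 9.72 × 0.22 / 0.4740 = 4.511 d
Total t = Σ t_i = 11.76 days.

11.8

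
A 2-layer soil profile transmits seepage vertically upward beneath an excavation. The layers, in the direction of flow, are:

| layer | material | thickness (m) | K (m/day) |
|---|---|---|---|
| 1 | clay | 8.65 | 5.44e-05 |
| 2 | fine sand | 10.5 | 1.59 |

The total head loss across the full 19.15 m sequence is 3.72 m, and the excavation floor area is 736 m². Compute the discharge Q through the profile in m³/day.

Flow is perpendicular to layering, so the layers act in series and the equivalent K is the thickness-weighted harmonic mean.
Total thickness L = 8.65 + 10.5 = 19.15 m.
Σ(b_i/K_i) = 8.65/5.44e-05 + 10.5/1.59 = 1.590e+05 d.
K_eq = L / Σ(b_i/K_i) = 19.15 / 1.590e+05 = 0.0001204 m/day.
Q = K_eq · A · (Δh/L) = 0.0001204 × 736 × (3.72/19.15) = 0.01722 m³/day.

0.0172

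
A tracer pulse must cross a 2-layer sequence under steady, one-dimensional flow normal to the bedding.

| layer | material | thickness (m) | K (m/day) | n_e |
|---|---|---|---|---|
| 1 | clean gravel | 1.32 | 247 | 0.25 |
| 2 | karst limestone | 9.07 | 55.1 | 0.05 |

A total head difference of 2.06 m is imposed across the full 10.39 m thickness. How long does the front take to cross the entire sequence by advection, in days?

With flow normal to the layers, continuity requires the same specific discharge q through every layer.
Σ(b_i/K_i) = 1.32/247 + 9.07/55.1 = 0.1700 d.
q = Δh / Σ(b_i/K_i) = 2.06 / 0.1700 = 12.12 m/day.
In each layer the seepage velocity is v_i = q/n_i, so the layer transit time is t_i = b_i·n_i / q:
  layer 1 (clean gravel): t_1 = 1.32 × 0.25 / 12.12 = 0.02723 d
  layer 2 (karst limestone): t_2 = 9.07 × 0.05 / 12.12 = 0.03741 d
Total t = Σ t_i = 0.06464 days.

0.0646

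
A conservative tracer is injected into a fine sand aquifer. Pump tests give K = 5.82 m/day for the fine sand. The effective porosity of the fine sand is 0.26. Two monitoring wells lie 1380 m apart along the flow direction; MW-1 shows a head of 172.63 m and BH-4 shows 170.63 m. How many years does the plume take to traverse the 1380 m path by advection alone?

116

Hydraulic gradient i = (172.63 − 170.63) / 1380 = 2 / 1380 = 0.001449.
Darcy flux q = K · i = 5.820 × 0.001449 = 0.008435 m/day.
Seepage velocity v = q / n_e = 0.008435 / 0.26 = 0.03244 m/day.
Travel time t = L / v = 1380 / 0.03244 = 42538 days = 116.5 years.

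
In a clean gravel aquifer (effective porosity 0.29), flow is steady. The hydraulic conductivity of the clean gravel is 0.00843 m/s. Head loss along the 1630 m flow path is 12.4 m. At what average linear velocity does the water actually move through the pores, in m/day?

Convert K: 0.00843 m/s × 86400 = 728.4 m/day.
Hydraulic gradient i = Δh / L = 12.4 / 1630 = 0.007607.
Darcy flux q = K · i = 728.4 × 0.007607 = 5.541 m/day.
Seepage velocity v = q / n_e = 5.541 / 0.29 = 19.11 m/day.

19.1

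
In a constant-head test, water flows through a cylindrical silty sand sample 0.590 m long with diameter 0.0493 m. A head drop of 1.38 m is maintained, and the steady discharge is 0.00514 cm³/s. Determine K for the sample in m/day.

0.0995

Cross-sectional area A = π·(d/2)² = π × (0.0493/2)² = 0.001909 m².
Convert discharge: 0.00514 cm³/s = 5.140e-09 m³/s.
Darcy's law rearranged: K = Q·L / (A·Δh) = 5.140e-09 × 0.590 / (0.001909 × 1.38) = 1.151e-06 m/s = 0.09946 m/day.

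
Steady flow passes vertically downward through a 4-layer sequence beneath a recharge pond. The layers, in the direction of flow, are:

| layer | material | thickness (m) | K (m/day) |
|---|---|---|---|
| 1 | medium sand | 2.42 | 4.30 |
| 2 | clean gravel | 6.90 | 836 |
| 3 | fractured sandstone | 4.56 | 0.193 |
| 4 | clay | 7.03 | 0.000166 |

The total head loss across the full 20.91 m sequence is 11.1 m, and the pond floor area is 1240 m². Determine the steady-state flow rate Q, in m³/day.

0.325

Flow is perpendicular to layering, so the layers act in series and the equivalent K is the thickness-weighted harmonic mean.
Total thickness L = 2.42 + 6.90 + 4.56 + 7.03 = 20.91 m.
Σ(b_i/K_i) = 2.42/4.30 + 6.90/836 + 4.56/0.193 + 7.03/0.000166 = 42374 d.
K_eq = L / Σ(b_i/K_i) = 20.91 / 42374 = 0.0004935 m/day.
Q = K_eq · A · (Δh/L) = 0.0004935 × 1240 × (11.1/20.91) = 0.3248 m³/day.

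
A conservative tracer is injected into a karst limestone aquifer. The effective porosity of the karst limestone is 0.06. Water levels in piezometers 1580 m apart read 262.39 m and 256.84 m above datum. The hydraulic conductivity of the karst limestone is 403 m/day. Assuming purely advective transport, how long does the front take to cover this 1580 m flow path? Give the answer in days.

67.0

Hydraulic gradient i = (262.39 − 256.84) / 1580 = 5.55 / 1580 = 0.003513.
Darcy flux q = K · i = 403.0 × 0.003513 = 1.416 m/day.
Seepage velocity v = q / n_e = 1.416 / 0.06 = 23.59 m/day.
Travel time t = L / v = 1580 / 23.59 = 66.97 days.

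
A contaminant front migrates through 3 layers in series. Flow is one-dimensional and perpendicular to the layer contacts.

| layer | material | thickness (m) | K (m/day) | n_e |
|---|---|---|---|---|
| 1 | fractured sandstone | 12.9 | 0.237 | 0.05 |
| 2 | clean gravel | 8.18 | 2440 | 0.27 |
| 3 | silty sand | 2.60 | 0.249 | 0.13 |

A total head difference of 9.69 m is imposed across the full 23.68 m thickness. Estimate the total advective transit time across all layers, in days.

21.4

With flow normal to the layers, continuity requires the same specific discharge q through every layer.
Σ(b_i/K_i) = 12.9/0.237 + 8.18/2440 + 2.60/0.249 = 64.88 d.
q = Δh / Σ(b_i/K_i) = 9.69 / 64.88 = 0.1494 m/day.
In each layer the seepage velocity is v_i = q/n_i, so the layer transit time is t_i = b_i·n_i / q:
  layer 1 (fractured sandstone): t_1 = 12.9 × 0.05 / 0.1494 = 4.318 d
  layer 2 (clean gravel): t_2 = 8.18 × 0.27 / 0.1494 = 14.79 d
  layer 3 (silty sand): t_3 = 2.60 × 0.13 / 0.1494 = 2.263 d
Total t = Σ t_i = 21.37 days.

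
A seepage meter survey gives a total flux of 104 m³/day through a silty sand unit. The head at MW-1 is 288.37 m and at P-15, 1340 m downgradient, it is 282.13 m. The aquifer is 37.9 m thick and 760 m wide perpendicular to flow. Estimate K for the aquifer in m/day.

Cross-sectional area A = 760 × 37.9 = 28804 m².
Hydraulic gradient i = (288.37 − 282.13) / 1340 = 6.24 / 1340 = 0.004657.
From Q = K·A·i, K = Q / (A·i) = 104 / (28804 × 0.004657) = 0.7754 m/day.

0.775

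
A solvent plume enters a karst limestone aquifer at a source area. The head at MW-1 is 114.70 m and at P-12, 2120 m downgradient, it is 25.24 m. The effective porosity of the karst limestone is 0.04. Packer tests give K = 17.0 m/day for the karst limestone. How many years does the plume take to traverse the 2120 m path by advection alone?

Hydraulic gradient i = (114.70 − 25.24) / 2120 = 89.46 / 2120 = 0.04220.
Darcy flux q = K · i = 17.00 × 0.04220 = 0.7174 m/day.
Seepage velocity v = q / n_e = 0.7174 / 0.04 = 17.93 m/day.
Travel time t = L / v = 2120 / 17.93 = 118.2 days = 0.3236 years.

0.324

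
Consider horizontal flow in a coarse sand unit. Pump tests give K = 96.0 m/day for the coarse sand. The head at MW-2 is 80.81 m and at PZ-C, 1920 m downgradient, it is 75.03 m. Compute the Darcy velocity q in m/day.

Hydraulic gradient i = (80.81 − 75.03) / 1920 = 5.78 / 1920 = 0.003010.
Specific discharge q = K · i = 96.00 × 0.003010 = 0.2890 m/day.

0.289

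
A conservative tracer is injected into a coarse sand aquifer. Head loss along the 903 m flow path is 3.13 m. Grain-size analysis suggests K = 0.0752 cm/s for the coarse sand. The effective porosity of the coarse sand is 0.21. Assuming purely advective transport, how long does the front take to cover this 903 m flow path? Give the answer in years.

Convert K: 0.0752 cm/s × 864 = 64.97 m/day.
Hydraulic gradient i = Δh / L = 3.13 / 903 = 0.003466.
Darcy flux q = K · i = 64.97 × 0.003466 = 0.2252 m/day.
Seepage velocity v = q / n_e = 0.2252 / 0.21 = 1.072 m/day.
Travel time t = L / v = 903 / 1.072 = 842.0 days = 2.305 years.

2.31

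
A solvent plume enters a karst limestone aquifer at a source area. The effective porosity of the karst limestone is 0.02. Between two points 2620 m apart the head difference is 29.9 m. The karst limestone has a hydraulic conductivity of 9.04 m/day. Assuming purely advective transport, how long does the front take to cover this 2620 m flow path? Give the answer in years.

Hydraulic gradient i = Δh / L = 29.9 / 2620 = 0.01141.
Darcy flux q = K · i = 9.040 × 0.01141 = 0.1032 m/day.
Seepage velocity v = q / n_e = 0.1032 / 0.02 = 5.158 m/day.
Travel time t = L / v = 2620 / 5.158 = 507.9 days = 1.391 years.

1.39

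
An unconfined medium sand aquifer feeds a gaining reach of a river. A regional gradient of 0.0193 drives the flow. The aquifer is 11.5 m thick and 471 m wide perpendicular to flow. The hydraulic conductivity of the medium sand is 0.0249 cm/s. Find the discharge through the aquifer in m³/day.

2250

Convert K: 0.0249 cm/s × 864 = 21.51 m/day.
Cross-sectional area A = 471 × 11.5 = 5416 m².
Hydraulic gradient i = 0.0193.
Darcy's law: Q = K · A · i = 21.51 × 5416 × 0.01930 = 2249 m³/day.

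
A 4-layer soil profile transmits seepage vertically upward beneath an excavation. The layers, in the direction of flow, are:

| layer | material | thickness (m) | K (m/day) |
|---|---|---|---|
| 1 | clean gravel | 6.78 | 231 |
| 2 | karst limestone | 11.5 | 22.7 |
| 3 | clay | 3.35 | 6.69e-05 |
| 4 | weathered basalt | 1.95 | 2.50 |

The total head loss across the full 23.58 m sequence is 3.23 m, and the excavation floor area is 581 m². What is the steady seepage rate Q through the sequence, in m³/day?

0.0375

Flow is perpendicular to layering, so the layers act in series and the equivalent K is the thickness-weighted harmonic mean.
Total thickness L = 6.78 + 11.5 + 3.35 + 1.95 = 23.58 m.
Σ(b_i/K_i) = 6.78/231 + 11.5/22.7 + 3.35/6.69e-05 + 1.95/2.50 = 50076 d.
K_eq = L / Σ(b_i/K_i) = 23.58 / 50076 = 0.0004709 m/day.
Q = K_eq · A · (Δh/L) = 0.0004709 × 581 × (3.23/23.58) = 0.03748 m³/day.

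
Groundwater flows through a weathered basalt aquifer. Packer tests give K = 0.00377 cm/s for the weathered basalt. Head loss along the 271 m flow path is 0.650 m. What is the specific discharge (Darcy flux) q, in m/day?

Convert K: 0.00377 cm/s × 864 = 3.257 m/day.
Hydraulic gradient i = Δh / L = 0.650 / 271 = 0.002399.
Specific discharge q = K · i = 3.257 × 0.002399 = 0.007813 m/day.

0.00781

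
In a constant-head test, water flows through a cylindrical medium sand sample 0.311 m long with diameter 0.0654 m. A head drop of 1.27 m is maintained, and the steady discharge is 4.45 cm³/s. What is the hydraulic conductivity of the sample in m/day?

Cross-sectional area A = π·(d/2)² = π × (0.0654/2)² = 0.003359 m².
Convert discharge: 4.45 cm³/s = 4.450e-06 m³/s.
Darcy's law rearranged: K = Q·L / (A·Δh) = 4.450e-06 × 0.311 / (0.003359 × 1.27) = 0.0003244 m/s = 28.03 m/day.

28.0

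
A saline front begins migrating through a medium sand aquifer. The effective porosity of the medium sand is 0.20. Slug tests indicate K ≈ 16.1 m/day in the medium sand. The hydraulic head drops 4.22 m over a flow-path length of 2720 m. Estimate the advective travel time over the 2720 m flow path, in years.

59.6

Hydraulic gradient i = Δh / L = 4.22 / 2720 = 0.001551.
Darcy flux q = K · i = 16.10 × 0.001551 = 0.02498 m/day.
Seepage velocity v = q / n_e = 0.02498 / 0.20 = 0.1249 m/day.
Travel time t = L / v = 2720 / 0.1249 = 21779 days = 59.63 years.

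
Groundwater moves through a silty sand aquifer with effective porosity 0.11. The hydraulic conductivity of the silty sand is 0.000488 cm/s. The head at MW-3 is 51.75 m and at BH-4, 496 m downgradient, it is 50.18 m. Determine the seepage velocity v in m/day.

Convert K: 0.000488 cm/s × 864 = 0.4216 m/day.
Hydraulic gradient i = (51.75 − 50.18) / 496 = 1.57 / 496 = 0.003165.
Darcy flux q = K · i = 0.4216 × 0.003165 = 0.001335 m/day.
Seepage velocity v = q / n_e = 0.001335 / 0.11 = 0.01213 m/day.

0.0121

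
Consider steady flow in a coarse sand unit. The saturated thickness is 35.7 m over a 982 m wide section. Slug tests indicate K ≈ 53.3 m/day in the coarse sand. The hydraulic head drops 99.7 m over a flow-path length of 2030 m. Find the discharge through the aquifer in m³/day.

91800

Cross-sectional area A = 982 × 35.7 = 35057 m².
Hydraulic gradient i = Δh / L = 99.7 / 2030 = 0.04911.
Darcy's law: Q = K · A · i = 53.30 × 35057 × 0.04911 = 91771 m³/day.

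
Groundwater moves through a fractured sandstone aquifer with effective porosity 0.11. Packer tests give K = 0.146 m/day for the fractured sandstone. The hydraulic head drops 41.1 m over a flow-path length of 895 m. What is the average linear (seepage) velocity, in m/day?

0.0610

Hydraulic gradient i = Δh / L = 41.1 / 895 = 0.04592.
Darcy flux q = K · i = 0.1460 × 0.04592 = 0.006705 m/day.
Seepage velocity v = q / n_e = 0.006705 / 0.11 = 0.06095 m/day.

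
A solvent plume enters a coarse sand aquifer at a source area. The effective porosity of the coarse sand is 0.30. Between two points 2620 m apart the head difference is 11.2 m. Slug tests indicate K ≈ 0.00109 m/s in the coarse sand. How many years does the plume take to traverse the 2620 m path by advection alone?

5.35

Convert K: 0.00109 m/s × 86400 = 94.18 m/day.
Hydraulic gradient i = Δh / L = 11.2 / 2620 = 0.004275.
Darcy flux q = K · i = 94.18 × 0.004275 = 0.4026 m/day.
Seepage velocity v = q / n_e = 0.4026 / 0.30 = 1.342 m/day.
Travel time t = L / v = 2620 / 1.342 = 1952 days = 5.345 years.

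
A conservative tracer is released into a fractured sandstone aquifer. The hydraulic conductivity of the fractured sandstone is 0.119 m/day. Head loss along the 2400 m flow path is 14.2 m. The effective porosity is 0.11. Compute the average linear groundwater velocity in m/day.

0.00640

Hydraulic gradient i = Δh / L = 14.2 / 2400 = 0.005917.
Darcy flux q = K · i = 0.1190 × 0.005917 = 0.0007041 m/day.
Seepage velocity v = q / n_e = 0.0007041 / 0.11 = 0.006401 m/day.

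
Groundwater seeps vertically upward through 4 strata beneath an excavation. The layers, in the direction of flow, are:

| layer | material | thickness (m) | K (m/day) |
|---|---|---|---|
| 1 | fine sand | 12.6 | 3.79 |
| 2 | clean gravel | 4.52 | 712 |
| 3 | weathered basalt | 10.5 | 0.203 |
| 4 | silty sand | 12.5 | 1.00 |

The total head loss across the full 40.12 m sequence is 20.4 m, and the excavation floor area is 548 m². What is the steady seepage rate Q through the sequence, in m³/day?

165

Flow is perpendicular to layering, so the layers act in series and the equivalent K is the thickness-weighted harmonic mean.
Total thickness L = 12.6 + 4.52 + 10.5 + 12.5 = 40.12 m.
Σ(b_i/K_i) = 12.6/3.79 + 4.52/712 + 10.5/0.203 + 12.5/1.00 = 67.56 d.
K_eq = L / Σ(b_i/K_i) = 40.12 / 67.56 = 0.5939 m/day.
Q = K_eq · A · (Δh/L) = 0.5939 × 548 × (20.4/40.12) = 165.5 m³/day.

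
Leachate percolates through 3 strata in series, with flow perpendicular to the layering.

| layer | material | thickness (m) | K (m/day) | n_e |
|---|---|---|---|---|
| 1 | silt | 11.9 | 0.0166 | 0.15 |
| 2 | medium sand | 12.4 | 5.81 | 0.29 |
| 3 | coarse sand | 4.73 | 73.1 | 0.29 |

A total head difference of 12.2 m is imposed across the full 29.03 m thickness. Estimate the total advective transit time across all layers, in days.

398

With flow normal to the layers, continuity requires the same specific discharge q through every layer.
Σ(b_i/K_i) = 11.9/0.0166 + 12.4/5.81 + 4.73/73.1 = 719.1 d.
q = Δh / Σ(b_i/K_i) = 12.2 / 719.1 = 0.01697 m/day.
In each layer the seepage velocity is v_i = q/n_i, so the layer transit time is t_i = b_i·n_i / q:
  layer 1 (silt): t_1 = 11.9 × 0.15 / 0.01697 = 105.2 d
  layer 2 (medium sand): t_2 = 12.4 × 0.29 / 0.01697 = 211.9 d
  layer 3 (coarse sand): t_3 = 4.73 × 0.29 / 0.01697 = 80.85 d
Total t = Σ t_i = 398.0 days.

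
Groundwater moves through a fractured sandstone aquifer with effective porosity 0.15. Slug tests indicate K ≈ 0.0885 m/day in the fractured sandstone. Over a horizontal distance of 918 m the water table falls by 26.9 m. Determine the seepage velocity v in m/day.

0.0173

Hydraulic gradient i = Δh / L = 26.9 / 918 = 0.02930.
Darcy flux q = K · i = 0.08850 × 0.02930 = 0.002593 m/day.
Seepage velocity v = q / n_e = 0.002593 / 0.15 = 0.01729 m/day.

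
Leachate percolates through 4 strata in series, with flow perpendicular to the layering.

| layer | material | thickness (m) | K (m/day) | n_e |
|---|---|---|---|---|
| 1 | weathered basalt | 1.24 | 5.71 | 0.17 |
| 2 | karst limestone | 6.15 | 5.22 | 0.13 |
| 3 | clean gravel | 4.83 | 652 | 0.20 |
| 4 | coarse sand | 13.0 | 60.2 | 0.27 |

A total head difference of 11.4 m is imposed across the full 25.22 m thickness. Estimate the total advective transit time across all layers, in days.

With flow normal to the layers, continuity requires the same specific discharge q through every layer.
Σ(b_i/K_i) = 1.24/5.71 + 6.15/5.22 + 4.83/652 + 13.0/60.2 = 1.619 d.
q = Δh / Σ(b_i/K_i) = 11.4 / 1.619 = 7.043 m/day.
In each layer the seepage velocity is v_i = q/n_i, so the layer transit time is t_i = b_i·n_i / q:
  layer 1 (weathered basalt): t_1 = 1.24 × 0.17 / 7.043 = 0.02993 d
  layer 2 (karst limestone): t_2 = 6.15 × 0.13 / 7.043 = 0.1135 d
  layer 3 (clean gravel): t_3 = 4.83 × 0.20 / 7.043 = 0.1372 d
  layer 4 (coarse sand): t_4 = 13.0 × 0.27 / 7.043 = 0.4984 d
Total t = Σ t_i = 0.7790 days.

0.779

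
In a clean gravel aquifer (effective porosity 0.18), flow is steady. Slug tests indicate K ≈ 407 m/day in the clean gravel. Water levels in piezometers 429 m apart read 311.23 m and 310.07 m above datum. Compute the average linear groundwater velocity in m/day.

6.11

Hydraulic gradient i = (311.23 − 310.07) / 429 = 1.16 / 429 = 0.002704.
Darcy flux q = K · i = 407.0 × 0.002704 = 1.101 m/day.
Seepage velocity v = q / n_e = 1.101 / 0.18 = 6.114 m/day.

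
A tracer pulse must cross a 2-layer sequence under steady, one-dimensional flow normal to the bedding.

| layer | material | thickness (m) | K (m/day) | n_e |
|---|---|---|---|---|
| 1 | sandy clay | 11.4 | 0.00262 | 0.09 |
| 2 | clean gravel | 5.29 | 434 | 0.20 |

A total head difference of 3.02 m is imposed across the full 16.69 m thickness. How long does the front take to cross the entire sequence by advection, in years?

With flow normal to the layers, continuity requires the same specific discharge q through every layer.
Σ(b_i/K_i) = 11.4/0.00262 + 5.29/434 = 4351 d.
q = Δh / Σ(b_i/K_i) = 3.02 / 4351 = 0.0006941 m/day.
In each layer the seepage velocity is v_i = q/n_i, so the layer transit time is t_i = b_i·n_i / q:
  layer 1 (sandy clay): t_1 = 11.4 × 0.09 / 0.0006941 = 1478 d
  layer 2 (clean gravel): t_2 = 5.29 × 0.20 / 0.0006941 = 1524 d
Total t = Σ t_i = 3003 days = 8.221 years.

8.22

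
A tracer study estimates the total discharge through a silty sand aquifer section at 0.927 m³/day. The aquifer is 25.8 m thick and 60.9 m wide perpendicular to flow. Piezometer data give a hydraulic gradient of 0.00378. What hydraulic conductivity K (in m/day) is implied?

0.156

Cross-sectional area A = 60.9 × 25.8 = 1571 m².
Hydraulic gradient i = 0.00378.
From Q = K·A·i, K = Q / (A·i) = 0.927 / (1571 × 0.003780) = 0.1561 m/day.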